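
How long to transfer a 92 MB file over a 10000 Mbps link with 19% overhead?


Effective throughput = 10000 * (1 - 19/100) = 8100.0 Mbps
File size in Mb = 92 * 8 = 736 Mb
Time = 736 / 8100.0
Time = 0.0909 seconds


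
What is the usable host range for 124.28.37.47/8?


Network: 124.0.0.0
Broadcast: 124.255.255.255
First usable = network + 1
Last usable = broadcast - 1
Range: 124.0.0.1 to 124.255.255.254


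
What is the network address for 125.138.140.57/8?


IP:   01111101.10001010.10001100.00111001
Mask: 11111111.00000000.00000000.00000000
AND operation:
Net:  01111101.00000000.00000000.00000000
Network: 125.0.0.0/8


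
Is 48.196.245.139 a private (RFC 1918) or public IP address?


RFC 1918 private ranges:
  10.0.0.0/8 (10.0.0.0 - 10.255.255.255)
  172.16.0.0/12 (172.16.0.0 - 172.31.255.255)
  192.168.0.0/16 (192.168.0.0 - 192.168.255.255)
Public (not in any RFC 1918 range)


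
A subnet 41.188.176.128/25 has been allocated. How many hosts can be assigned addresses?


Host bits = 32 - 25 = 7
Total addresses = 2^7 = 128
Usable = total - 2 (network and broadcast)
Usable hosts: 126


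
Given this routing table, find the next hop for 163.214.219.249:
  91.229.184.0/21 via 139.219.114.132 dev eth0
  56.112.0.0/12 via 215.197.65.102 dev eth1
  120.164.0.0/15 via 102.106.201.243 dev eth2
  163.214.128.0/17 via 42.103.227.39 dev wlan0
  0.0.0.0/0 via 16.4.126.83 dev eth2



Longest prefix match for 163.214.219.249:
  /21 91.229.184.0: no
  /12 56.112.0.0: no
  /15 120.164.0.0: no
  /17 163.214.128.0: MATCH
  /0 0.0.0.0: MATCH
Selected: next-hop 42.103.227.39 via wlan0 (matched /17)


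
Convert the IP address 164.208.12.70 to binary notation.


164 = 10100100
208 = 11010000
12 = 00001100
70 = 01000110
Binary: 10100100.11010000.00001100.01000110


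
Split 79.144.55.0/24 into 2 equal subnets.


New prefix = 24 + 1 = 25
Each subnet has 128 addresses
  79.144.55.0/25
  79.144.55.128/25
Subnets: 79.144.55.0/25, 79.144.55.128/25


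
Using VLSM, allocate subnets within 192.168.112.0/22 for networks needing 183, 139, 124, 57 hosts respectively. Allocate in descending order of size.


183 hosts -> /24 (254 usable): 192.168.112.0/24
139 hosts -> /24 (254 usable): 192.168.113.0/24
124 hosts -> /25 (126 usable): 192.168.114.0/25
57 hosts -> /26 (62 usable): 192.168.114.128/26
Allocation: 192.168.112.0/24 (183 hosts, 254 usable); 192.168.113.0/24 (139 hosts, 254 usable); 192.168.114.0/25 (124 hosts, 126 usable); 192.168.114.128/26 (57 hosts, 62 usable)


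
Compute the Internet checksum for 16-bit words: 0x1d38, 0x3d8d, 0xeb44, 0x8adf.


Sum all words (with carry folding):
+ 0x1d38 = 0x1d38
+ 0x3d8d = 0x5ac5
+ 0xeb44 = 0x460a
+ 0x8adf = 0xd0e9
One's complement: ~0xd0e9
Checksum = 0x2f16


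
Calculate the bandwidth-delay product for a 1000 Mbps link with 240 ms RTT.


BDP = bandwidth * RTT
= 1000 Mbps * 240 ms
= 1000 * 1e6 * 240 / 1000 bits
= 240000000 bits
= 30000000 bytes
= 29296.875 KB
BDP = 240000000 bits (30000000 bytes)


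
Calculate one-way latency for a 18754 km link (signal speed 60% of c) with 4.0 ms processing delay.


Speed = 0.6 * 3e5 km/s = 180000 km/s
Propagation delay = 18754 / 180000 = 0.1042 s = 104.1889 ms
Processing delay = 4.0 ms
Total one-way latency = 108.1889 ms


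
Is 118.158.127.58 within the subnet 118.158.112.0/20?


Subnet network: 118.158.112.0
Test IP AND mask: 118.158.112.0
Yes, 118.158.127.58 is in 118.158.112.0/20


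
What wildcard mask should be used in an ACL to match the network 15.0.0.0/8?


Subnet mask: 255.0.0.0
Wildcard = 255.255.255.255 - subnet mask
255 - 255 = 0
255 - 0 = 255
255 - 0 = 255
255 - 0 = 255
Wildcard: 0.255.255.255


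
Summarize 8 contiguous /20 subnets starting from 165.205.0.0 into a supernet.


Original prefix: /20
Number of subnets: 8 = 2^3
New prefix = 20 - 3 = 17
Supernet: 165.205.0.0/17


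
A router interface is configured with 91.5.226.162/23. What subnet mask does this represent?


/23 means 23 network bits, 9 host bits
Binary: 11111111111111111111111000000000
Mask: 255.255.254.0


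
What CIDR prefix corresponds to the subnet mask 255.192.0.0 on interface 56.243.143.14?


Binary: 11111111.11000000.00000000.00000000
Count leading 1s
Prefix: /10


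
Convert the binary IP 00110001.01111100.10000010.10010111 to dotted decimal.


00110001 = 49
01111100 = 124
10000010 = 130
10010111 = 151
IP: 49.124.130.151


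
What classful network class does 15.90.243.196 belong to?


First octet: 15
Binary: 00001111
0xxxxxxx -> Class A (1-126)
Class A, default mask 255.0.0.0 (/8)


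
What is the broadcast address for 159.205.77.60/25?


Network: 159.205.77.0/25
Host bits = 7
Set all host bits to 1:
Broadcast: 159.205.77.127


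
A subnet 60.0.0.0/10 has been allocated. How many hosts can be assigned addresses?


Host bits = 32 - 10 = 22
Total addresses = 2^22 = 4194304
Usable = total - 2 (network and broadcast)
Usable hosts: 4194302


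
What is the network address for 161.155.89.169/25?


IP:   10100001.10011011.01011001.10101001
Mask: 11111111.11111111.11111111.10000000
AND operation:
Net:  10100001.10011011.01011001.10000000
Network: 161.155.89.128/25


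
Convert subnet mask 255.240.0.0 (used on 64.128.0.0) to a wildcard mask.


Subnet mask: 255.240.0.0
Wildcard = 255.255.255.255 - subnet mask
255 - 255 = 0
255 - 240 = 15
255 - 0 = 255
255 - 0 = 255
Wildcard: 0.15.255.255


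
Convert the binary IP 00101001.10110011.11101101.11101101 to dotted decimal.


00101001 = 41
10110011 = 179
11101101 = 237
11101101 = 237
IP: 41.179.237.237


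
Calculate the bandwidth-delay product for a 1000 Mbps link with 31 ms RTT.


BDP = bandwidth * RTT
= 1000 Mbps * 31 ms
= 1000 * 1e6 * 31 / 1000 bits
= 31000000 bits
= 3875000 bytes
= 3784.1797 KB
BDP = 31000000 bits (3875000 bytes)


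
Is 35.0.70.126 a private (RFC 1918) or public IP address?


RFC 1918 private ranges:
  10.0.0.0/8 (10.0.0.0 - 10.255.255.255)
  172.16.0.0/12 (172.16.0.0 - 172.31.255.255)
  192.168.0.0/16 (192.168.0.0 - 192.168.255.255)
Public (not in any RFC 1918 range)


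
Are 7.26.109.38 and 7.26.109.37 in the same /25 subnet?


Mask: 255.255.255.128
7.26.109.38 AND mask = 7.26.109.0
7.26.109.37 AND mask = 7.26.109.0
Yes, same subnet (7.26.109.0)


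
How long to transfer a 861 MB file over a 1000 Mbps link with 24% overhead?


Effective throughput = 1000 * (1 - 24/100) = 760 Mbps
File size in Mb = 861 * 8 = 6888 Mb
Time = 6888 / 760
Time = 9.0632 seconds


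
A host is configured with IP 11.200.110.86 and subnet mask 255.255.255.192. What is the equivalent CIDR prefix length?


Binary: 11111111.11111111.11111111.11000000
Count leading 1s
Prefix: /26


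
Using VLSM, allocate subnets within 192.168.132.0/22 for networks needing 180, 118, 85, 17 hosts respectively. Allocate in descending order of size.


180 hosts -> /24 (254 usable): 192.168.132.0/24
118 hosts -> /25 (126 usable): 192.168.133.0/25
85 hosts -> /25 (126 usable): 192.168.133.128/25
17 hosts -> /27 (30 usable): 192.168.134.0/27
Allocation: 192.168.132.0/24 (180 hosts, 254 usable); 192.168.133.0/25 (118 hosts, 126 usable); 192.168.133.128/25 (85 hosts, 126 usable); 192.168.134.0/27 (17 hosts, 30 usable)


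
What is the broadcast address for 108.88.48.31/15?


Network: 108.88.0.0/15
Host bits = 17
Set all host bits to 1:
Broadcast: 108.89.255.255


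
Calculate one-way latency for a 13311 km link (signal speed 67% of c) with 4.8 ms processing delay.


Speed = 0.67 * 3e5 km/s = 201000 km/s
Propagation delay = 13311 / 201000 = 0.0662 s = 66.2239 ms
Processing delay = 4.8 ms
Total one-way latency = 71.0239 ms


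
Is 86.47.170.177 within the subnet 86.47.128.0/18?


Subnet network: 86.47.128.0
Test IP AND mask: 86.47.128.0
Yes, 86.47.170.177 is in 86.47.128.0/18


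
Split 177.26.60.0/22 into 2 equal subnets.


New prefix = 22 + 1 = 23
Each subnet has 512 addresses
  177.26.60.0/23
  177.26.62.0/23
Subnets: 177.26.60.0/23, 177.26.62.0/23


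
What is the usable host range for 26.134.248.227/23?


Network: 26.134.248.0
Broadcast: 26.134.249.255
First usable = network + 1
Last usable = broadcast - 1
Range: 26.134.248.1 to 26.134.249.254


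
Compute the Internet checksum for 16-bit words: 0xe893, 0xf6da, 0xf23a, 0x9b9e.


Sum all words (with carry folding):
+ 0xe893 = 0xe893
+ 0xf6da = 0xdf6e
+ 0xf23a = 0xd1a9
+ 0x9b9e = 0x6d48
One's complement: ~0x6d48
Checksum = 0x92b7


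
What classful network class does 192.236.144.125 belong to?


First octet: 192
Binary: 11000000
110xxxxx -> Class C (192-223)
Class C, default mask 255.255.255.0 (/24)


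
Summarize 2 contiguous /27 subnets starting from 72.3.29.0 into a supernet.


Original prefix: /27
Number of subnets: 2 = 2^1
New prefix = 27 - 1 = 26
Supernet: 72.3.29.0/26


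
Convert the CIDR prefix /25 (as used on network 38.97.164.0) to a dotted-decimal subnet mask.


/25 means 25 network bits, 7 host bits
Binary: 11111111111111111111111110000000
Mask: 255.255.255.128


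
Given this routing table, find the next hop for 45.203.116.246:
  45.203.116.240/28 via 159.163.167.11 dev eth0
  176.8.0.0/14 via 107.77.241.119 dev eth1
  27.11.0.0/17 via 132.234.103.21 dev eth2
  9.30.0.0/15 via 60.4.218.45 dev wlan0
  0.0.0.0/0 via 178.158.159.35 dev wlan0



Longest prefix match for 45.203.116.246:
  /28 45.203.116.240: MATCH
  /14 176.8.0.0: no
  /17 27.11.0.0: no
  /15 9.30.0.0: no
  /0 0.0.0.0: MATCH
Selected: next-hop 159.163.167.11 via eth0 (matched /28)


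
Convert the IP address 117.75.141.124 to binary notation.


117 = 01110101
75 = 01001011
141 = 10001101
124 = 01111100
Binary: 01110101.01001011.10001101.01111100


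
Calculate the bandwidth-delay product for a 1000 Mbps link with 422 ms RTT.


BDP = bandwidth * RTT
= 1000 Mbps * 422 ms
= 1000 * 1e6 * 422 / 1000 bits
= 422000000 bits
= 52750000 bytes
= 51513.6719 KB
BDP = 422000000 bits (52750000 bytes)


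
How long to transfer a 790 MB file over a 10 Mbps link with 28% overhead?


Effective throughput = 10 * (1 - 28/100) = 7.2 Mbps
File size in Mb = 790 * 8 = 6320 Mb
Time = 6320 / 7.2
Time = 877.7778 seconds


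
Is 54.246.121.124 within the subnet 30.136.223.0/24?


Subnet network: 30.136.223.0
Test IP AND mask: 54.246.121.0
No, 54.246.121.124 is not in 30.136.223.0/24


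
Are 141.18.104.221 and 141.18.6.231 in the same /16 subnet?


Mask: 255.255.0.0
141.18.104.221 AND mask = 141.18.0.0
141.18.6.231 AND mask = 141.18.0.0
Yes, same subnet (141.18.0.0)


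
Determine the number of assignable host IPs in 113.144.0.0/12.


Host bits = 32 - 12 = 20
Total addresses = 2^20 = 1048576
Usable = total - 2 (network and broadcast)
Usable hosts: 1048574


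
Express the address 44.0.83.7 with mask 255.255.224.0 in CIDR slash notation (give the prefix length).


Binary: 11111111.11111111.11100000.00000000
Count leading 1s
Prefix: /19


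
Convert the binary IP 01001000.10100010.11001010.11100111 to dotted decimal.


01001000 = 72
10100010 = 162
11001010 = 202
11100111 = 231
IP: 72.162.202.231


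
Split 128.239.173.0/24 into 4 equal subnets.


New prefix = 24 + 2 = 26
Each subnet has 64 addresses
  128.239.173.0/26
  128.239.173.64/26
  128.239.173.128/26
  128.239.173.192/26
Subnets: 128.239.173.0/26, 128.239.173.64/26, 128.239.173.128/26, 128.239.173.192/26


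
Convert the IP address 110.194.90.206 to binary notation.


110 = 01101110
194 = 11000010
90 = 01011010
206 = 11001110
Binary: 01101110.11000010.01011010.11001110


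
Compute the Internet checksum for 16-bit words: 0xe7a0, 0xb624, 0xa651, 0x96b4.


Sum all words (with carry folding):
+ 0xe7a0 = 0xe7a0
+ 0xb624 = 0x9dc5
+ 0xa651 = 0x4417
+ 0x96b4 = 0xdacb
One's complement: ~0xdacb
Checksum = 0x2534


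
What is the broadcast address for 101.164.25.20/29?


Network: 101.164.25.16/29
Host bits = 3
Set all host bits to 1:
Broadcast: 101.164.25.23


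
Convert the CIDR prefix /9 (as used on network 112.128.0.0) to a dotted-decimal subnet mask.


/9 means 9 network bits, 23 host bits
Binary: 11111111100000000000000000000000
Mask: 255.128.0.0


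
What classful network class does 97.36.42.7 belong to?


First octet: 97
Binary: 01100001
0xxxxxxx -> Class A (1-126)
Class A, default mask 255.0.0.0 (/8)


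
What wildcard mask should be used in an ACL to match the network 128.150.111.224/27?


Subnet mask: 255.255.255.224
Wildcard = 255.255.255.255 - subnet mask
255 - 255 = 0
255 - 255 = 0
255 - 255 = 0
255 - 224 = 31
Wildcard: 0.0.0.31


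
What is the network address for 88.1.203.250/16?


IP:   01011000.00000001.11001011.11111010
Mask: 11111111.11111111.00000000.00000000
AND operation:
Net:  01011000.00000001.00000000.00000000
Network: 88.1.0.0/16


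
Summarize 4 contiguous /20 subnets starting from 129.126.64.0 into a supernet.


Original prefix: /20
Number of subnets: 4 = 2^2
New prefix = 20 - 2 = 18
Supernet: 129.126.64.0/18


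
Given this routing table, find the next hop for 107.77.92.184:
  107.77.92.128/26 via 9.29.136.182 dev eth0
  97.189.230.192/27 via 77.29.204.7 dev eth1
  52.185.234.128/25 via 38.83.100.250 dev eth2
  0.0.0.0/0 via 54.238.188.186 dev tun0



Longest prefix match for 107.77.92.184:
  /26 107.77.92.128: MATCH
  /27 97.189.230.192: no
  /25 52.185.234.128: no
  /0 0.0.0.0: MATCH
Selected: next-hop 9.29.136.182 via eth0 (matched /26)


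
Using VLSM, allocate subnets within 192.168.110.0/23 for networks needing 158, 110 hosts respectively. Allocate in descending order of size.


158 hosts -> /24 (254 usable): 192.168.110.0/24
110 hosts -> /25 (126 usable): 192.168.111.0/25
Allocation: 192.168.110.0/24 (158 hosts, 254 usable); 192.168.111.0/25 (110 hosts, 126 usable)


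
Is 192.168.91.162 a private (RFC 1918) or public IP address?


RFC 1918 private ranges:
  10.0.0.0/8 (10.0.0.0 - 10.255.255.255)
  172.16.0.0/12 (172.16.0.0 - 172.31.255.255)
  192.168.0.0/16 (192.168.0.0 - 192.168.255.255)
Private (in 192.168.0.0/16)


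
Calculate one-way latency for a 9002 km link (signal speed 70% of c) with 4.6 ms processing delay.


Speed = 0.7 * 3e5 km/s = 210000 km/s
Propagation delay = 9002 / 210000 = 0.0429 s = 42.8667 ms
Processing delay = 4.6 ms
Total one-way latency = 47.4667 ms


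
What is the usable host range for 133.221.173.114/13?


Network: 133.216.0.0
Broadcast: 133.223.255.255
First usable = network + 1
Last usable = broadcast - 1
Range: 133.216.0.1 to 133.223.255.254


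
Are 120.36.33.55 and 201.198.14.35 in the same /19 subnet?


Mask: 255.255.224.0
120.36.33.55 AND mask = 120.36.32.0
201.198.14.35 AND mask = 201.198.0.0
No, different subnets (120.36.32.0 vs 201.198.0.0)


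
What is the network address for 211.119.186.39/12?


IP:   11010011.01110111.10111010.00100111
Mask: 11111111.11110000.00000000.00000000
AND operation:
Net:  11010011.01110000.00000000.00000000
Network: 211.112.0.0/12


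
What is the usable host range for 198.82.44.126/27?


Network: 198.82.44.96
Broadcast: 198.82.44.127
First usable = network + 1
Last usable = broadcast - 1
Range: 198.82.44.97 to 198.82.44.126


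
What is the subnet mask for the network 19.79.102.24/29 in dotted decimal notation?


/29 means 29 network bits, 3 host bits
Binary: 11111111111111111111111111111000
Mask: 255.255.255.248


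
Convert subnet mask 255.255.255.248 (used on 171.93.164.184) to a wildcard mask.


Subnet mask: 255.255.255.248
Wildcard = 255.255.255.255 - subnet mask
255 - 255 = 0
255 - 255 = 0
255 - 255 = 0
255 - 248 = 7
Wildcard: 0.0.0.7


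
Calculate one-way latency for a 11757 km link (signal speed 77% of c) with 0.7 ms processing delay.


Speed = 0.77 * 3e5 km/s = 231000 km/s
Propagation delay = 11757 / 231000 = 0.0509 s = 50.8961 ms
Processing delay = 0.7 ms
Total one-way latency = 51.5961 ms


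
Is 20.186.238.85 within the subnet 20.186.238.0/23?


Subnet network: 20.186.238.0
Test IP AND mask: 20.186.238.0
Yes, 20.186.238.85 is in 20.186.238.0/23


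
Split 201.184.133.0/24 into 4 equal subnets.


New prefix = 24 + 2 = 26
Each subnet has 64 addresses
  201.184.133.0/26
  201.184.133.64/26
  201.184.133.128/26
  201.184.133.192/26
Subnets: 201.184.133.0/26, 201.184.133.64/26, 201.184.133.128/26, 201.184.133.192/26


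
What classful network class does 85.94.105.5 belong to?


First octet: 85
Binary: 01010101
0xxxxxxx -> Class A (1-126)
Class A, default mask 255.0.0.0 (/8)


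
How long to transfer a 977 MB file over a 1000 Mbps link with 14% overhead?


Effective throughput = 1000 * (1 - 14/100) = 860 Mbps
File size in Mb = 977 * 8 = 7816 Mb
Time = 7816 / 860
Time = 9.0884 seconds


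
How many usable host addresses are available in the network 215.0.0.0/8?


Host bits = 32 - 8 = 24
Total addresses = 2^24 = 16777216
Usable = total - 2 (network and broadcast)
Usable hosts: 16777214


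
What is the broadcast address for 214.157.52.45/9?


Network: 214.128.0.0/9
Host bits = 23
Set all host bits to 1:
Broadcast: 214.255.255.255


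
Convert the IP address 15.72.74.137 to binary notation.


15 = 00001111
72 = 01001000
74 = 01001010
137 = 10001001
Binary: 00001111.01001000.01001010.10001001


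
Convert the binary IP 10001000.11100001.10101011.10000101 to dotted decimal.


10001000 = 136
11100001 = 225
10101011 = 171
10000101 = 133
IP: 136.225.171.133


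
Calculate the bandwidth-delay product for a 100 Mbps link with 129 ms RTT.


BDP = bandwidth * RTT
= 100 Mbps * 129 ms
= 100 * 1e6 * 129 / 1000 bits
= 12900000 bits
= 1612500 bytes
= 1574.707 KB
BDP = 12900000 bits (1612500 bytes)


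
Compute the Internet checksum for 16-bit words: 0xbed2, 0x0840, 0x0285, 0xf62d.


Sum all words (with carry folding):
+ 0xbed2 = 0xbed2
+ 0x0840 = 0xc712
+ 0x0285 = 0xc997
+ 0xf62d = 0xbfc5
One's complement: ~0xbfc5
Checksum = 0x403a


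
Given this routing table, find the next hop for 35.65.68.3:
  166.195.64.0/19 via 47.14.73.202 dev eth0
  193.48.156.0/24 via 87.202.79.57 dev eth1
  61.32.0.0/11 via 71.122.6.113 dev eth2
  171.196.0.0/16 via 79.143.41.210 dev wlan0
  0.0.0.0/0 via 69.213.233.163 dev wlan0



Longest prefix match for 35.65.68.3:
  /19 166.195.64.0: no
  /24 193.48.156.0: no
  /11 61.32.0.0: no
  /16 171.196.0.0: no
  /0 0.0.0.0: MATCH
Selected: next-hop 69.213.233.163 via wlan0 (matched /0)


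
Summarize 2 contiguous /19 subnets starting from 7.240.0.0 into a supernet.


Original prefix: /19
Number of subnets: 2 = 2^1
New prefix = 19 - 1 = 18
Supernet: 7.240.0.0/18


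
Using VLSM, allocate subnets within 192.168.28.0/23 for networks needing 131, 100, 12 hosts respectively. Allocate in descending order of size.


131 hosts -> /24 (254 usable): 192.168.28.0/24
100 hosts -> /25 (126 usable): 192.168.29.0/25
12 hosts -> /28 (14 usable): 192.168.29.128/28
Allocation: 192.168.28.0/24 (131 hosts, 254 usable); 192.168.29.0/25 (100 hosts, 126 usable); 192.168.29.128/28 (12 hosts, 14 usable)


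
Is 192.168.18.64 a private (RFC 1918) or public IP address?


RFC 1918 private ranges:
  10.0.0.0/8 (10.0.0.0 - 10.255.255.255)
  172.16.0.0/12 (172.16.0.0 - 172.31.255.255)
  192.168.0.0/16 (192.168.0.0 - 192.168.255.255)
Private (in 192.168.0.0/16)


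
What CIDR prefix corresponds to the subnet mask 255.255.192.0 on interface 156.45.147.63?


Binary: 11111111.11111111.11000000.00000000
Count leading 1s
Prefix: /18


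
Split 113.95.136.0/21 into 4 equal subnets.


New prefix = 21 + 2 = 23
Each subnet has 512 addresses
  113.95.136.0/23
  113.95.138.0/23
  113.95.140.0/23
  113.95.142.0/23
Subnets: 113.95.136.0/23, 113.95.138.0/23, 113.95.140.0/23, 113.95.142.0/23


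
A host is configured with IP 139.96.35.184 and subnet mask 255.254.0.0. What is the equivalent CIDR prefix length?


Binary: 11111111.11111110.00000000.00000000
Count leading 1s
Prefix: /15


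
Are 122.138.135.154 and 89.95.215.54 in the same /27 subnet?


Mask: 255.255.255.224
122.138.135.154 AND mask = 122.138.135.128
89.95.215.54 AND mask = 89.95.215.32
No, different subnets (122.138.135.128 vs 89.95.215.32)


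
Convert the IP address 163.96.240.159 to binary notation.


163 = 10100011
96 = 01100000
240 = 11110000
159 = 10011111
Binary: 10100011.01100000.11110000.10011111


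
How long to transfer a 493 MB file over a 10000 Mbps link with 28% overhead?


Effective throughput = 10000 * (1 - 28/100) = 7200 Mbps
File size in Mb = 493 * 8 = 3944 Mb
Time = 3944 / 7200
Time = 0.5478 seconds


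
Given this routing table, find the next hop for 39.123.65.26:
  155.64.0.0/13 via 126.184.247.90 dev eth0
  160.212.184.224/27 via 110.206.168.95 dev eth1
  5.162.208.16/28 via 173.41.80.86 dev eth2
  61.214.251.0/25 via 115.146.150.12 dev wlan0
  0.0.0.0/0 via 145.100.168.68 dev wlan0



Longest prefix match for 39.123.65.26:
  /13 155.64.0.0: no
  /27 160.212.184.224: no
  /28 5.162.208.16: no
  /25 61.214.251.0: no
  /0 0.0.0.0: MATCH
Selected: next-hop 145.100.168.68 via wlan0 (matched /0)


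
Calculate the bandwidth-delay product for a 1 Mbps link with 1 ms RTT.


BDP = bandwidth * RTT
= 1 Mbps * 1 ms
= 1 * 1e6 * 1 / 1000 bits
= 1000 bits
= 125 bytes
BDP = 1000 bits (125 bytes)


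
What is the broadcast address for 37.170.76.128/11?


Network: 37.160.0.0/11
Host bits = 21
Set all host bits to 1:
Broadcast: 37.191.255.255


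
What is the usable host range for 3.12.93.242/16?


Network: 3.12.0.0
Broadcast: 3.12.255.255
First usable = network + 1
Last usable = broadcast - 1
Range: 3.12.0.1 to 3.12.255.254


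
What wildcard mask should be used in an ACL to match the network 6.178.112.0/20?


Subnet mask: 255.255.240.0
Wildcard = 255.255.255.255 - subnet mask
255 - 255 = 0
255 - 255 = 0
255 - 240 = 15
255 - 0 = 255
Wildcard: 0.0.15.255


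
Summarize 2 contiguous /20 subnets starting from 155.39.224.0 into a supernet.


Original prefix: /20
Number of subnets: 2 = 2^1
New prefix = 20 - 1 = 19
Supernet: 155.39.224.0/19


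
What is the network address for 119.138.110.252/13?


IP:   01110111.10001010.01101110.11111100
Mask: 11111111.11111000.00000000.00000000
AND operation:
Net:  01110111.10001000.00000000.00000000
Network: 119.136.0.0/13


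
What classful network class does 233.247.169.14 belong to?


First octet: 233
Binary: 11101001
1110xxxx -> Class D (224-239)
Class D (multicast), default mask N/A


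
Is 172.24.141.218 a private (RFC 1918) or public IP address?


RFC 1918 private ranges:
  10.0.0.0/8 (10.0.0.0 - 10.255.255.255)
  172.16.0.0/12 (172.16.0.0 - 172.31.255.255)
  192.168.0.0/16 (192.168.0.0 - 192.168.255.255)
Private (in 172.16.0.0/12)


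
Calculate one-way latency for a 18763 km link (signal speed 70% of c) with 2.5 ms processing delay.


Speed = 0.7 * 3e5 km/s = 210000 km/s
Propagation delay = 18763 / 210000 = 0.0893 s = 89.3476 ms
Processing delay = 2.5 ms
Total one-way latency = 91.8476 ms


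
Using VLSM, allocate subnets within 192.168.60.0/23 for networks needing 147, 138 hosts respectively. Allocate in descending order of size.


147 hosts -> /24 (254 usable): 192.168.60.0/24
138 hosts -> /24 (254 usable): 192.168.61.0/24
Allocation: 192.168.60.0/24 (147 hosts, 254 usable); 192.168.61.0/24 (138 hosts, 254 usable)


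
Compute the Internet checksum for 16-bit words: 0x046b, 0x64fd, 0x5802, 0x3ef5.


Sum all words (with carry folding):
+ 0x046b = 0x046b
+ 0x64fd = 0x6968
+ 0x5802 = 0xc16a
+ 0x3ef5 = 0x0060
One's complement: ~0x0060
Checksum = 0xff9f


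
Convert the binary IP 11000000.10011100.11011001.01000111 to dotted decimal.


11000000 = 192
10011100 = 156
11011001 = 217
01000111 = 71
IP: 192.156.217.71


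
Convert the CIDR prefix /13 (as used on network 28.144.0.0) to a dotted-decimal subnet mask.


/13 means 13 network bits, 19 host bits
Binary: 11111111111110000000000000000000
Mask: 255.248.0.0


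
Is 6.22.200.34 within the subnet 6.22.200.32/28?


Subnet network: 6.22.200.32
Test IP AND mask: 6.22.200.32
Yes, 6.22.200.34 is in 6.22.200.32/28


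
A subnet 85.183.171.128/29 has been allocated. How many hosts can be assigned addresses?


Host bits = 32 - 29 = 3
Total addresses = 2^3 = 8
Usable = total - 2 (network and broadcast)
Usable hosts: 6


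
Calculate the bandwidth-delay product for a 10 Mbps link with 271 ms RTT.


BDP = bandwidth * RTT
= 10 Mbps * 271 ms
= 10 * 1e6 * 271 / 1000 bits
= 2710000 bits
= 338750 bytes
= 330.8105 KB
BDP = 2710000 bits (338750 bytes)


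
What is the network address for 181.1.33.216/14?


IP:   10110101.00000001.00100001.11011000
Mask: 11111111.11111100.00000000.00000000
AND operation:
Net:  10110101.00000000.00000000.00000000
Network: 181.0.0.0/14


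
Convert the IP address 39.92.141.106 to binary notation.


39 = 00100111
92 = 01011100
141 = 10001101
106 = 01101010
Binary: 00100111.01011100.10001101.01101010


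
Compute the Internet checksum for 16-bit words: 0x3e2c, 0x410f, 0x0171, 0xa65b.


Sum all words (with carry folding):
+ 0x3e2c = 0x3e2c
+ 0x410f = 0x7f3b
+ 0x0171 = 0x80ac
+ 0xa65b = 0x2708
One's complement: ~0x2708
Checksum = 0xd8f7


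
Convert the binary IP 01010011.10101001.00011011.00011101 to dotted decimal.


01010011 = 83
10101001 = 169
00011011 = 27
00011101 = 29
IP: 83.169.27.29


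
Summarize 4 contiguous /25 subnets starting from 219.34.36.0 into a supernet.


Original prefix: /25
Number of subnets: 4 = 2^2
New prefix = 25 - 2 = 23
Supernet: 219.34.36.0/23


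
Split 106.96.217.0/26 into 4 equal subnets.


New prefix = 26 + 2 = 28
Each subnet has 16 addresses
  106.96.217.0/28
  106.96.217.16/28
  106.96.217.32/28
  106.96.217.48/28
Subnets: 106.96.217.0/28, 106.96.217.16/28, 106.96.217.32/28, 106.96.217.48/28


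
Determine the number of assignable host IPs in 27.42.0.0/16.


Host bits = 32 - 16 = 16
Total addresses = 2^16 = 65536
Usable = total - 2 (network and broadcast)
Usable hosts: 65534


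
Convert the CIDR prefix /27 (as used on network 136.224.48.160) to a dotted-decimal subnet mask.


/27 means 27 network bits, 5 host bits
Binary: 11111111111111111111111111100000
Mask: 255.255.255.224


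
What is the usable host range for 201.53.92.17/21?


Network: 201.53.88.0
Broadcast: 201.53.95.255
First usable = network + 1
Last usable = broadcast - 1
Range: 201.53.88.1 to 201.53.95.254


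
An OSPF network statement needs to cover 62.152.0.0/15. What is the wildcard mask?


Subnet mask: 255.254.0.0
Wildcard = 255.255.255.255 - subnet mask
255 - 255 = 0
255 - 254 = 1
255 - 0 = 255
255 - 0 = 255
Wildcard: 0.1.255.255


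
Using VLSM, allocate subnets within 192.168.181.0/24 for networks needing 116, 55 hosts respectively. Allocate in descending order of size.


116 hosts -> /25 (126 usable): 192.168.181.0/25
55 hosts -> /26 (62 usable): 192.168.181.128/26
Allocation: 192.168.181.0/25 (116 hosts, 126 usable); 192.168.181.128/26 (55 hosts, 62 usable)


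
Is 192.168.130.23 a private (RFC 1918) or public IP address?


RFC 1918 private ranges:
  10.0.0.0/8 (10.0.0.0 - 10.255.255.255)
  172.16.0.0/12 (172.16.0.0 - 172.31.255.255)
  192.168.0.0/16 (192.168.0.0 - 192.168.255.255)
Private (in 192.168.0.0/16)


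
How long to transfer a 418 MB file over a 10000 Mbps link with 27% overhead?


Effective throughput = 10000 * (1 - 27/100) = 7300 Mbps
File size in Mb = 418 * 8 = 3344 Mb
Time = 3344 / 7300
Time = 0.4581 seconds


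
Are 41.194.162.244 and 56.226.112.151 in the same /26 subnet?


Mask: 255.255.255.192
41.194.162.244 AND mask = 41.194.162.192
56.226.112.151 AND mask = 56.226.112.128
No, different subnets (41.194.162.192 vs 56.226.112.128)


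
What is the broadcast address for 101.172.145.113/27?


Network: 101.172.145.96/27
Host bits = 5
Set all host bits to 1:
Broadcast: 101.172.145.127


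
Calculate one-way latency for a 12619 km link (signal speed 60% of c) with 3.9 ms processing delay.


Speed = 0.6 * 3e5 km/s = 180000 km/s
Propagation delay = 12619 / 180000 = 0.0701 s = 70.1056 ms
Processing delay = 3.9 ms
Total one-way latency = 74.0056 ms


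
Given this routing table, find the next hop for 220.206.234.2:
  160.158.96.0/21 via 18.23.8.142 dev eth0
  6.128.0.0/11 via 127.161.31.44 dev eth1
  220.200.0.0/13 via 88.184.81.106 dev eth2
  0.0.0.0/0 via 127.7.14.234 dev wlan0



Longest prefix match for 220.206.234.2:
  /21 160.158.96.0: no
  /11 6.128.0.0: no
  /13 220.200.0.0: MATCH
  /0 0.0.0.0: MATCH
Selected: next-hop 88.184.81.106 via eth2 (matched /13)


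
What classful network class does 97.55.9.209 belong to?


First octet: 97
Binary: 01100001
0xxxxxxx -> Class A (1-126)
Class A, default mask 255.0.0.0 (/8)


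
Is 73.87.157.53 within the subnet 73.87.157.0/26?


Subnet network: 73.87.157.0
Test IP AND mask: 73.87.157.0
Yes, 73.87.157.53 is in 73.87.157.0/26


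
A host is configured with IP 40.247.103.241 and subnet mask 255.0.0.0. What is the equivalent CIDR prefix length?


Binary: 11111111.00000000.00000000.00000000
Count leading 1s
Prefix: /8


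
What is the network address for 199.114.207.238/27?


IP:   11000111.01110010.11001111.11101110
Mask: 11111111.11111111.11111111.11100000
AND operation:
Net:  11000111.01110010.11001111.11100000
Network: 199.114.207.224/27


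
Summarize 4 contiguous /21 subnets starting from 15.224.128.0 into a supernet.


Original prefix: /21
Number of subnets: 4 = 2^2
New prefix = 21 - 2 = 19
Supernet: 15.224.128.0/19


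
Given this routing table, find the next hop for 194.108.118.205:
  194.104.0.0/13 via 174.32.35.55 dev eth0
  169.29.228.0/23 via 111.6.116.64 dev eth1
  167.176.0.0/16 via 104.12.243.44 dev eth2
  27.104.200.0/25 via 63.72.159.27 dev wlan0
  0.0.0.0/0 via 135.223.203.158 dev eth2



Longest prefix match for 194.108.118.205:
  /13 194.104.0.0: MATCH
  /23 169.29.228.0: no
  /16 167.176.0.0: no
  /25 27.104.200.0: no
  /0 0.0.0.0: MATCH
Selected: next-hop 174.32.35.55 via eth0 (matched /13)


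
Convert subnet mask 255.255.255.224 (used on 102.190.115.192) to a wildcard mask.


Subnet mask: 255.255.255.224
Wildcard = 255.255.255.255 - subnet mask
255 - 255 = 0
255 - 255 = 0
255 - 255 = 0
255 - 224 = 31
Wildcard: 0.0.0.31


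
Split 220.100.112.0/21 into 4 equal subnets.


New prefix = 21 + 2 = 23
Each subnet has 512 addresses
  220.100.112.0/23
  220.100.114.0/23
  220.100.116.0/23
  220.100.118.0/23
Subnets: 220.100.112.0/23, 220.100.114.0/23, 220.100.116.0/23, 220.100.118.0/23


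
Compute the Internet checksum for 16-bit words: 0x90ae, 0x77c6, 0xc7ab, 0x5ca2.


Sum all words (with carry folding):
+ 0x90ae = 0x90ae
+ 0x77c6 = 0x0875
+ 0xc7ab = 0xd020
+ 0x5ca2 = 0x2cc3
One's complement: ~0x2cc3
Checksum = 0xd33c


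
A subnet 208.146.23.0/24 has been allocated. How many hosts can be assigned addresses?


Host bits = 32 - 24 = 8
Total addresses = 2^8 = 256
Usable = total - 2 (network and broadcast)
Usable hosts: 254


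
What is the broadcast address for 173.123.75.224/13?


Network: 173.120.0.0/13
Host bits = 19
Set all host bits to 1:
Broadcast: 173.127.255.255


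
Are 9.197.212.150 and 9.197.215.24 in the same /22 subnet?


Mask: 255.255.252.0
9.197.212.150 AND mask = 9.197.212.0
9.197.215.24 AND mask = 9.197.212.0
Yes, same subnet (9.197.212.0)


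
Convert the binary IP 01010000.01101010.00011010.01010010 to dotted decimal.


01010000 = 80
01101010 = 106
00011010 = 26
01010010 = 82
IP: 80.106.26.82


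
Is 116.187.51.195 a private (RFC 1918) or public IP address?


RFC 1918 private ranges:
  10.0.0.0/8 (10.0.0.0 - 10.255.255.255)
  172.16.0.0/12 (172.16.0.0 - 172.31.255.255)
  192.168.0.0/16 (192.168.0.0 - 192.168.255.255)
Public (not in any RFC 1918 range)


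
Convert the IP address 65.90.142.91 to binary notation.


65 = 01000001
90 = 01011010
142 = 10001110
91 = 01011011
Binary: 01000001.01011010.10001110.01011011


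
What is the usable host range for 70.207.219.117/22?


Network: 70.207.216.0
Broadcast: 70.207.219.255
First usable = network + 1
Last usable = broadcast - 1
Range: 70.207.216.1 to 70.207.219.254


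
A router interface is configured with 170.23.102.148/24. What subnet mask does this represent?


/24 means 24 network bits, 8 host bits
Binary: 11111111111111111111111100000000
Mask: 255.255.255.0


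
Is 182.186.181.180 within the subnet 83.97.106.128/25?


Subnet network: 83.97.106.128
Test IP AND mask: 182.186.181.128
No, 182.186.181.180 is not in 83.97.106.128/25


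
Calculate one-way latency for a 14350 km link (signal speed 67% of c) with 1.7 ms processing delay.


Speed = 0.67 * 3e5 km/s = 201000 km/s
Propagation delay = 14350 / 201000 = 0.0714 s = 71.393 ms
Processing delay = 1.7 ms
Total one-way latency = 73.093 ms


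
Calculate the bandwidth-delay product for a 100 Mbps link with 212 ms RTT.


BDP = bandwidth * RTT
= 100 Mbps * 212 ms
= 100 * 1e6 * 212 / 1000 bits
= 21200000 bits
= 2650000 bytes
= 2587.8906 KB
BDP = 21200000 bits (2650000 bytes)


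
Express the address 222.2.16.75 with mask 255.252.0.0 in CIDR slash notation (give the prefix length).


Binary: 11111111.11111100.00000000.00000000
Count leading 1s
Prefix: /14


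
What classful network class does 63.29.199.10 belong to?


First octet: 63
Binary: 00111111
0xxxxxxx -> Class A (1-126)
Class A, default mask 255.0.0.0 (/8)


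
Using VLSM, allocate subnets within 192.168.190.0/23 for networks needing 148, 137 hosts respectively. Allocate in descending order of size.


148 hosts -> /24 (254 usable): 192.168.190.0/24
137 hosts -> /24 (254 usable): 192.168.191.0/24
Allocation: 192.168.190.0/24 (148 hosts, 254 usable); 192.168.191.0/24 (137 hosts, 254 usable)


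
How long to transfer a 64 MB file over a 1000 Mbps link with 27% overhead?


Effective throughput = 1000 * (1 - 27/100) = 730 Mbps
File size in Mb = 64 * 8 = 512 Mb
Time = 512 / 730
Time = 0.7014 seconds


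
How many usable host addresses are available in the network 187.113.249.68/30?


Host bits = 32 - 30 = 2
Total addresses = 2^2 = 4
Usable = total - 2 (network and broadcast)
Usable hosts: 2


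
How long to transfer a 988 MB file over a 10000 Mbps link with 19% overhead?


Effective throughput = 10000 * (1 - 19/100) = 8100.0 Mbps
File size in Mb = 988 * 8 = 7904 Mb
Time = 7904 / 8100.0
Time = 0.9758 seconds


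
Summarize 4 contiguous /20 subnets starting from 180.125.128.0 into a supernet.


Original prefix: /20
Number of subnets: 4 = 2^2
New prefix = 20 - 2 = 18
Supernet: 180.125.128.0/18


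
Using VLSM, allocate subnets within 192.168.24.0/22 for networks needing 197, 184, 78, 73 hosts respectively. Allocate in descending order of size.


197 hosts -> /24 (254 usable): 192.168.24.0/24
184 hosts -> /24 (254 usable): 192.168.25.0/24
78 hosts -> /25 (126 usable): 192.168.26.0/25
73 hosts -> /25 (126 usable): 192.168.26.128/25
Allocation: 192.168.24.0/24 (197 hosts, 254 usable); 192.168.25.0/24 (184 hosts, 254 usable); 192.168.26.0/25 (78 hosts, 126 usable); 192.168.26.128/25 (73 hosts, 126 usable)


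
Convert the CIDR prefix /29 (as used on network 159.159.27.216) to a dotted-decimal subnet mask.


/29 means 29 network bits, 3 host bits
Binary: 11111111111111111111111111111000
Mask: 255.255.255.248


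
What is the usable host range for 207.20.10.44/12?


Network: 207.16.0.0
Broadcast: 207.31.255.255
First usable = network + 1
Last usable = broadcast - 1
Range: 207.16.0.1 to 207.31.255.254


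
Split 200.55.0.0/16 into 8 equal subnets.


New prefix = 16 + 3 = 19
Each subnet has 8192 addresses
  200.55.0.0/19
  200.55.32.0/19
  200.55.64.0/19
  200.55.96.0/19
  200.55.128.0/19
  200.55.160.0/19
  200.55.192.0/19
  200.55.224.0/19
Subnets: 200.55.0.0/19, 200.55.32.0/19, 200.55.64.0/19, 200.55.96.0/19, 200.55.128.0/19, 200.55.160.0/19, 200.55.192.0/19, 200.55.224.0/19


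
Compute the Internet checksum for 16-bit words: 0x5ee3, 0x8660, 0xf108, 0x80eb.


Sum all words (with carry folding):
+ 0x5ee3 = 0x5ee3
+ 0x8660 = 0xe543
+ 0xf108 = 0xd64c
+ 0x80eb = 0x5738
One's complement: ~0x5738
Checksum = 0xa8c7


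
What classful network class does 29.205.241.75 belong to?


First octet: 29
Binary: 00011101
0xxxxxxx -> Class A (1-126)
Class A, default mask 255.0.0.0 (/8)


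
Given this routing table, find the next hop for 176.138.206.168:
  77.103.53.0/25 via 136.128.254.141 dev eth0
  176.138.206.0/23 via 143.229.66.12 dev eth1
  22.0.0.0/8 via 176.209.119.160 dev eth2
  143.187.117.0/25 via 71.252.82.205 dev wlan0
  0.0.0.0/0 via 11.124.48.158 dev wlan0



Longest prefix match for 176.138.206.168:
  /25 77.103.53.0: no
  /23 176.138.206.0: MATCH
  /8 22.0.0.0: no
  /25 143.187.117.0: no
  /0 0.0.0.0: MATCH
Selected: next-hop 143.229.66.12 via eth1 (matched /23)


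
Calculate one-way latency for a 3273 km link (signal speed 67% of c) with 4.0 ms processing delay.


Speed = 0.67 * 3e5 km/s = 201000 km/s
Propagation delay = 3273 / 201000 = 0.0163 s = 16.2836 ms
Processing delay = 4.0 ms
Total one-way latency = 20.2836 ms


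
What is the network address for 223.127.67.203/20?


IP:   11011111.01111111.01000011.11001011
Mask: 11111111.11111111.11110000.00000000
AND operation:
Net:  11011111.01111111.01000000.00000000
Network: 223.127.64.0/20


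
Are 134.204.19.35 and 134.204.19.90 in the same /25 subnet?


Mask: 255.255.255.128
134.204.19.35 AND mask = 134.204.19.0
134.204.19.90 AND mask = 134.204.19.0
Yes, same subnet (134.204.19.0)


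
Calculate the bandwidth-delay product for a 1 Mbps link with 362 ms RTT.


BDP = bandwidth * RTT
= 1 Mbps * 362 ms
= 1 * 1e6 * 362 / 1000 bits
= 362000 bits
= 45250 bytes
= 44.1895 KB
BDP = 362000 bits (45250 bytes)


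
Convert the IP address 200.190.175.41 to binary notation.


200 = 11001000
190 = 10111110
175 = 10101111
41 = 00101001
Binary: 11001000.10111110.10101111.00101001


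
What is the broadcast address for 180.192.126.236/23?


Network: 180.192.126.0/23
Host bits = 9
Set all host bits to 1:
Broadcast: 180.192.127.255


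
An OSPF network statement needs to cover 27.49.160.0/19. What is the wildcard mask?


Subnet mask: 255.255.224.0
Wildcard = 255.255.255.255 - subnet mask
255 - 255 = 0
255 - 255 = 0
255 - 224 = 31
255 - 0 = 255
Wildcard: 0.0.31.255


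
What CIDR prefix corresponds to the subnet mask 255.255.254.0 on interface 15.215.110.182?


Binary: 11111111.11111111.11111110.00000000
Count leading 1s
Prefix: /23


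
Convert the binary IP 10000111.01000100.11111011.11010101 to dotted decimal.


10000111 = 135
01000100 = 68
11111011 = 251
11010101 = 213
IP: 135.68.251.213


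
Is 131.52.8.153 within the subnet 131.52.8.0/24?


Subnet network: 131.52.8.0
Test IP AND mask: 131.52.8.0
Yes, 131.52.8.153 is in 131.52.8.0/24


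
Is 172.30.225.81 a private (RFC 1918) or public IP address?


RFC 1918 private ranges:
  10.0.0.0/8 (10.0.0.0 - 10.255.255.255)
  172.16.0.0/12 (172.16.0.0 - 172.31.255.255)
  192.168.0.0/16 (192.168.0.0 - 192.168.255.255)
Private (in 172.16.0.0/12)


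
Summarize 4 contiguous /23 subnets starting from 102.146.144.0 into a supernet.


Original prefix: /23
Number of subnets: 4 = 2^2
New prefix = 23 - 2 = 21
Supernet: 102.146.144.0/21


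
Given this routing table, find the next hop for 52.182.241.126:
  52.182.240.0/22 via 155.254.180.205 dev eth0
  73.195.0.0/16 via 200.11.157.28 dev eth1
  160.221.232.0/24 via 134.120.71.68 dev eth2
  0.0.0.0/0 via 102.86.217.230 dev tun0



Longest prefix match for 52.182.241.126:
  /22 52.182.240.0: MATCH
  /16 73.195.0.0: no
  /24 160.221.232.0: no
  /0 0.0.0.0: MATCH
Selected: next-hop 155.254.180.205 via eth0 (matched /22)


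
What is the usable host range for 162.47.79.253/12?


Network: 162.32.0.0
Broadcast: 162.47.255.255
First usable = network + 1
Last usable = broadcast - 1
Range: 162.32.0.1 to 162.47.255.254
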